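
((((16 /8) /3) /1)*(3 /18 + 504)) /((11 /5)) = 152.78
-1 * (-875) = 875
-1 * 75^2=-5625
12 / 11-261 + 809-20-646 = -1286 / 11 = -116.91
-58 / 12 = -29 / 6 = -4.83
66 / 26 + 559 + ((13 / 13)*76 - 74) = 563.54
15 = 15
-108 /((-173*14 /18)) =0.80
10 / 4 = 5 / 2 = 2.50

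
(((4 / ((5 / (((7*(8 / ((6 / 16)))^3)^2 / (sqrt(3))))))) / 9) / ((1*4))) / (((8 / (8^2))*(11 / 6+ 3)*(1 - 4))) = -53876069761024*sqrt(3) / 2854035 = -32696196.84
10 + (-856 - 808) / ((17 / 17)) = -1654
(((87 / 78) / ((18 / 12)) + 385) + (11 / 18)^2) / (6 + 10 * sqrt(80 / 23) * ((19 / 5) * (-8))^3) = -14278352864000 * sqrt(115) / 207782937358254297-4675684375 / 554087832955344792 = -0.00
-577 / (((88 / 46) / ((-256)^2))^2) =-81935359541248 / 121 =-677151731745.85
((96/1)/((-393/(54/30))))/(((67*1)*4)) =-72/43885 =-0.00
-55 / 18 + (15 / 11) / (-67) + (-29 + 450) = 5544181 / 13266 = 417.92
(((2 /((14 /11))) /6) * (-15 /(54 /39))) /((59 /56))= -1430 /531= -2.69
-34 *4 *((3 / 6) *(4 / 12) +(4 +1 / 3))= -612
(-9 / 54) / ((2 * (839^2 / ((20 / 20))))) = -1 / 8447052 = -0.00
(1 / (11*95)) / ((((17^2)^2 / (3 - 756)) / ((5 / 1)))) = -753 / 17455889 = -0.00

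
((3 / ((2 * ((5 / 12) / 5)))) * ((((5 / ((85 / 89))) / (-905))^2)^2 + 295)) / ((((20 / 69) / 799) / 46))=11095051244586167579497416 / 16478249917103125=673314903.00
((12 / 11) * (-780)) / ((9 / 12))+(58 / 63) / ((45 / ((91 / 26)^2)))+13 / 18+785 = -1552891 / 4455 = -348.57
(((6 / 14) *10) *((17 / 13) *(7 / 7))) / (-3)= -170 / 91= -1.87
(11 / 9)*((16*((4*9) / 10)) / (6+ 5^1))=32 / 5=6.40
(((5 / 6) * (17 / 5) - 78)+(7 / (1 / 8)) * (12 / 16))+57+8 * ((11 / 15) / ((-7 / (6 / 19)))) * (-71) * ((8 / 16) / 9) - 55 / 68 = 9795379 / 406980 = 24.07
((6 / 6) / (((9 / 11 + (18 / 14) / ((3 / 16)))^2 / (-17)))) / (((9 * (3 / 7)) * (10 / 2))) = -705551 / 47152935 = -0.01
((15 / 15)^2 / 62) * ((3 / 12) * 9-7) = -19 / 248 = -0.08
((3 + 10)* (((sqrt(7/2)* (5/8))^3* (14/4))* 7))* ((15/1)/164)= 8360625* sqrt(14)/671744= 46.57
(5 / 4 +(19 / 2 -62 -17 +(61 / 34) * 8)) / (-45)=733 / 612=1.20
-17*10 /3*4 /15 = -136 /9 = -15.11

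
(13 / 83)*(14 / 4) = 91 / 166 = 0.55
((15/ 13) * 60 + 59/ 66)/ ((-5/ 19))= -1143173/ 4290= -266.47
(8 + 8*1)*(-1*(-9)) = 144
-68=-68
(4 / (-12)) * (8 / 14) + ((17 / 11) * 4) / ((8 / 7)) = 2411 / 462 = 5.22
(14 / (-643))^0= 1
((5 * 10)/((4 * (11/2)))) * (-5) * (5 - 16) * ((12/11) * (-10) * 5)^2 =371900.83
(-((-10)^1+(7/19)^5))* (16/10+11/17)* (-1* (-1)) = 4726138953/210468415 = 22.46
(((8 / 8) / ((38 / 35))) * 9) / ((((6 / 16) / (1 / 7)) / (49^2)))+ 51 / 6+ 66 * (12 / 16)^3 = 4632017 / 608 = 7618.45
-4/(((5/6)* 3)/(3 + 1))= -6.40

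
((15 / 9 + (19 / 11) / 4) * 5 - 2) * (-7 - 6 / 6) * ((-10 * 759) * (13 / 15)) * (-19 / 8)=-6368401 / 6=-1061400.17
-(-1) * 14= 14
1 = 1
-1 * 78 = -78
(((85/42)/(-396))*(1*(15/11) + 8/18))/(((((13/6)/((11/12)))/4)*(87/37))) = -562955/84648564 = -0.01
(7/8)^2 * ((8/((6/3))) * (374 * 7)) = 64141/8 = 8017.62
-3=-3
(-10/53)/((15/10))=-20/159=-0.13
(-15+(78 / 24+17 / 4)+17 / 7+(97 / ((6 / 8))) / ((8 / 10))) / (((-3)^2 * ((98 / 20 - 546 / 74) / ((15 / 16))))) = -6083725 / 924336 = -6.58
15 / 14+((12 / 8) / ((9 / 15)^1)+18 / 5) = 251 / 35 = 7.17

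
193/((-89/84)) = -16212/89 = -182.16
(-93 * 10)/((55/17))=-3162/11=-287.45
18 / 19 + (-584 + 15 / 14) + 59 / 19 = -153981 / 266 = -578.88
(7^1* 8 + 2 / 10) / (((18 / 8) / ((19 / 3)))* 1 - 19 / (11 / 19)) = -234916 / 135695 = -1.73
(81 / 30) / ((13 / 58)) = 783 / 65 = 12.05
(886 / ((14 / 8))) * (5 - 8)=-10632 / 7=-1518.86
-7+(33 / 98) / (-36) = -8243 / 1176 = -7.01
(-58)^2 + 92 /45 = 151472 /45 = 3366.04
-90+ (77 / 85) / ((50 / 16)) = -190634 / 2125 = -89.71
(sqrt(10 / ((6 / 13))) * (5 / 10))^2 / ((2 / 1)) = 65 / 24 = 2.71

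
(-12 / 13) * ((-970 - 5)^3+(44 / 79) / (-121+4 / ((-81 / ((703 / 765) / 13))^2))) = 5306935437711692525835900 / 6202861202641931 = 855562500.00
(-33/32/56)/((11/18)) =-27/896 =-0.03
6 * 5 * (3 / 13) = 90 / 13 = 6.92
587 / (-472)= -587 / 472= -1.24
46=46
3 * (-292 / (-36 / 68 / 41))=203524 / 3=67841.33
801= 801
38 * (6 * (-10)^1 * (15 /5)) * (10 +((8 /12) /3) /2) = -69160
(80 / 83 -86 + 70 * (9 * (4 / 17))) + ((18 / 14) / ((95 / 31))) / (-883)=63.20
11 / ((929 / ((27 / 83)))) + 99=99.00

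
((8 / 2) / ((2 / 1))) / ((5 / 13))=26 / 5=5.20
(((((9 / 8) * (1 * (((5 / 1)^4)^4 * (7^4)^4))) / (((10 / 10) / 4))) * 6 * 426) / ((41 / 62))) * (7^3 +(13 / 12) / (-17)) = 21082208752321496134383087158203125 / 697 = 30247071380662117839860960000000.00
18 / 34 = 0.53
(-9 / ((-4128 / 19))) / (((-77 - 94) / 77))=-77 / 4128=-0.02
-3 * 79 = -237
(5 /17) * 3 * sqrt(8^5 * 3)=1920 * sqrt(6) /17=276.65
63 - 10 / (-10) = 64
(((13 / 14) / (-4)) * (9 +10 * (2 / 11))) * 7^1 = -1547 / 88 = -17.58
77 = 77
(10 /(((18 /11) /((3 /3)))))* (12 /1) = 220 /3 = 73.33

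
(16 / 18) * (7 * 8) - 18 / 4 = 815 / 18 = 45.28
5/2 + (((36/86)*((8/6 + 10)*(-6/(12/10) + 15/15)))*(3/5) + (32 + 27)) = 21549/430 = 50.11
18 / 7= 2.57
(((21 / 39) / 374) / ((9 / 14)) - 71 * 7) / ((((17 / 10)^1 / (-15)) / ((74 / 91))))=3566.05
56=56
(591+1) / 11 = 592 / 11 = 53.82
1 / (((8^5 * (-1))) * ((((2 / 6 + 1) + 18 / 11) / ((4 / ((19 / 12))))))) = -0.00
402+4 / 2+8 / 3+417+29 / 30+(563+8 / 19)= 791191 / 570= 1388.05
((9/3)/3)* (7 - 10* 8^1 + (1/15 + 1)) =-1079/15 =-71.93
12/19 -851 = -16157/19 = -850.37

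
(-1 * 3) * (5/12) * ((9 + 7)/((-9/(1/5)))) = 4/9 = 0.44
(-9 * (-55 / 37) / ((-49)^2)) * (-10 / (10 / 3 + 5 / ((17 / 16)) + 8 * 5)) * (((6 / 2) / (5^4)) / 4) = -15147 / 10882532500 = -0.00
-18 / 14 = -9 / 7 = -1.29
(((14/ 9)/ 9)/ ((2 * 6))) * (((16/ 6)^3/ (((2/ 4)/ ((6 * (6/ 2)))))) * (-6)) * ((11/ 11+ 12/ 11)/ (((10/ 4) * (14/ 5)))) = -47104/ 2673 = -17.62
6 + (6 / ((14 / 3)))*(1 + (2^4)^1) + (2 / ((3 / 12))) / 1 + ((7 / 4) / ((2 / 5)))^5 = 375877893 / 229376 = 1638.70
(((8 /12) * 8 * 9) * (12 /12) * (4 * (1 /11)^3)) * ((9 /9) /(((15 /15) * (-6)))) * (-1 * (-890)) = -28480 /1331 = -21.40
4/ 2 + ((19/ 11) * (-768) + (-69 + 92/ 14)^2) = 1386729/ 539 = 2572.78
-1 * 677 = -677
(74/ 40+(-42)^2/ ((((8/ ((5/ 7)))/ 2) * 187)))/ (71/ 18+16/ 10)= 118971/ 186626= 0.64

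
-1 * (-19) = 19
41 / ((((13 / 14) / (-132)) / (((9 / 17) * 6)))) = -4091472 / 221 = -18513.45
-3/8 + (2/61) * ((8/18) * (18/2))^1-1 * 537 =-537.24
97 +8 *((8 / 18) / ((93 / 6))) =27127 / 279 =97.23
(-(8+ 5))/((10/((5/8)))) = -13/16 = -0.81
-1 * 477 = -477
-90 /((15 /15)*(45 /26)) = -52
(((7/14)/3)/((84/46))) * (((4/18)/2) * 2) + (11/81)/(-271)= 6079/307314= 0.02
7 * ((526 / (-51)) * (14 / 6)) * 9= -25774 / 17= -1516.12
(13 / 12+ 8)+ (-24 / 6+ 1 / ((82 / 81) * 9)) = 2555 / 492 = 5.19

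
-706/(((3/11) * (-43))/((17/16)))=66011/1032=63.96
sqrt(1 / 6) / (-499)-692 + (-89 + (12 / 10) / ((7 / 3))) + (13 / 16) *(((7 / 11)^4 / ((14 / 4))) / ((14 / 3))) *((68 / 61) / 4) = -390348303227 / 500136560-sqrt(6) / 2994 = -780.48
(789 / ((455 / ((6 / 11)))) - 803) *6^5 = -6236773.04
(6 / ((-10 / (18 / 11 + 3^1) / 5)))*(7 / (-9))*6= 714 / 11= 64.91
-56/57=-0.98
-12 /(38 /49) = -294 /19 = -15.47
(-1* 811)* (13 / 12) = -10543 / 12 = -878.58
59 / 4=14.75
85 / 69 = 1.23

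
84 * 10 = 840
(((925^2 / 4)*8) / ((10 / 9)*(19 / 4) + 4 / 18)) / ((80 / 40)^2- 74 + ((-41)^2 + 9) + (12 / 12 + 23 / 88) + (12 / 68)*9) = 465460000 / 2427783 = 191.72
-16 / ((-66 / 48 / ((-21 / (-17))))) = 2688 / 187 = 14.37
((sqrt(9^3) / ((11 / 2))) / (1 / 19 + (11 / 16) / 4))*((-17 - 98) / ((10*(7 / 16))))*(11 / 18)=-223744 / 637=-351.25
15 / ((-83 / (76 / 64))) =-285 / 1328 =-0.21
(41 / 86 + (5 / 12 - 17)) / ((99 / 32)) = -5.21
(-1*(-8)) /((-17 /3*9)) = -8 /51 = -0.16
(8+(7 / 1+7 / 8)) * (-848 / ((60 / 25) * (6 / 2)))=-33655 / 18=-1869.72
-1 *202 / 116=-101 / 58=-1.74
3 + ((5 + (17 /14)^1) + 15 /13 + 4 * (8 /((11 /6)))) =55701 /2002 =27.82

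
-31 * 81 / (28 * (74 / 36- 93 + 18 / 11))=248589 / 247562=1.00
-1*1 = -1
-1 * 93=-93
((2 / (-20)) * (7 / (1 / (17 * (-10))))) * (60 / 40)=357 / 2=178.50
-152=-152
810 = 810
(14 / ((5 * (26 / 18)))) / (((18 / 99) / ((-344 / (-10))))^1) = 119196 / 325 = 366.76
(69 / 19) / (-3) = -23 / 19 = -1.21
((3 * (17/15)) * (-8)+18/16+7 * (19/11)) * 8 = -6153/55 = -111.87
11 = 11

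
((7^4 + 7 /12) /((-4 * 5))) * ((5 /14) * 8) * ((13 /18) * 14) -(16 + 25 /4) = -188525 /54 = -3491.20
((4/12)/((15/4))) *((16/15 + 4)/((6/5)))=152/405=0.38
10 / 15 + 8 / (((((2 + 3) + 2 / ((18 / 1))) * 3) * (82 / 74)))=3218 / 2829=1.14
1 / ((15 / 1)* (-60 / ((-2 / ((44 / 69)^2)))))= 529 / 96800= 0.01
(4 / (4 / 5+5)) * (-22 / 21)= -440 / 609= -0.72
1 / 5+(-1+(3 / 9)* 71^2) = 25193 / 15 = 1679.53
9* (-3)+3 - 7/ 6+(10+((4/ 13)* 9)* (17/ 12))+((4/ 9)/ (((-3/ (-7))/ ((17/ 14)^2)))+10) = 1403/ 4914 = 0.29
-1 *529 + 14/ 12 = -3167/ 6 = -527.83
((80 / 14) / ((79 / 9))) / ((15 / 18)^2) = 2592 / 2765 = 0.94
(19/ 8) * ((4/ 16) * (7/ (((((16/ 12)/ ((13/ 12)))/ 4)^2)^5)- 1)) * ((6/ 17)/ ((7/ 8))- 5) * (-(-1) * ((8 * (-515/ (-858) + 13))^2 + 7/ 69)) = -23931589455044361854786647/ 804859322302464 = -29733878693.96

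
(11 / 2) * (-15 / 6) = -13.75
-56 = -56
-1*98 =-98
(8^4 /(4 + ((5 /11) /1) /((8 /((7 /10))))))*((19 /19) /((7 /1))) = 720896 /4977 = 144.85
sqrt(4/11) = 2* sqrt(11)/11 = 0.60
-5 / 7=-0.71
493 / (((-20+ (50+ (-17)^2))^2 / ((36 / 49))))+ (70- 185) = -19772603 / 171941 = -115.00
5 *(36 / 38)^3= 29160 / 6859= 4.25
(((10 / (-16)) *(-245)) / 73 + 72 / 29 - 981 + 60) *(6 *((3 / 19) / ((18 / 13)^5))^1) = -5762646694519 / 33779597184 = -170.60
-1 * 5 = -5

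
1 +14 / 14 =2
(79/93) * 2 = 158/93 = 1.70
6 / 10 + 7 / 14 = 11 / 10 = 1.10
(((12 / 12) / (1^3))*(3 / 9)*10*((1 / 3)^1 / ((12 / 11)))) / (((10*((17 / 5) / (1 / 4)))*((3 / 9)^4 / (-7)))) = -1155 / 272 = -4.25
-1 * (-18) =18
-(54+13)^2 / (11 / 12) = -53868 / 11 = -4897.09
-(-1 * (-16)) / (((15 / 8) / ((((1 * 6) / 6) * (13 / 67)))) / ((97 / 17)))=-161408 / 17085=-9.45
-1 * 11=-11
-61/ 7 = -8.71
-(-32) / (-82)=-16 / 41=-0.39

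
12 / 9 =4 / 3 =1.33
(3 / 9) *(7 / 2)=7 / 6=1.17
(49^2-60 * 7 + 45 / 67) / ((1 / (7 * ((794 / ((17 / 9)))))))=6641520984 / 1139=5831010.52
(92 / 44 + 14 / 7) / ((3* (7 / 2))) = 30 / 77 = 0.39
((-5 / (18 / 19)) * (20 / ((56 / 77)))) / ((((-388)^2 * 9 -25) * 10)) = -55 / 5134248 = -0.00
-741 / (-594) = 247 / 198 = 1.25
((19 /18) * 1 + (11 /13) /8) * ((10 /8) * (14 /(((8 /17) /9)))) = 646765 /1664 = 388.68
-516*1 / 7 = -516 / 7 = -73.71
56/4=14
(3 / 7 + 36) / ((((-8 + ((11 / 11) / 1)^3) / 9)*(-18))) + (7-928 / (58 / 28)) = -42963 / 98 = -438.40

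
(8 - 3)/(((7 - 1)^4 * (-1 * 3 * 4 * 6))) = -5/93312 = -0.00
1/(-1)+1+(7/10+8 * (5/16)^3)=2417/2560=0.94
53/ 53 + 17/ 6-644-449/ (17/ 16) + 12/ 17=-108329/ 102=-1062.05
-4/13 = -0.31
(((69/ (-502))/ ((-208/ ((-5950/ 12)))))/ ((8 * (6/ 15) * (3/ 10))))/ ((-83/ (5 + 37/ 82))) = 254883125/ 11370484736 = 0.02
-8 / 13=-0.62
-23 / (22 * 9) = -23 / 198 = -0.12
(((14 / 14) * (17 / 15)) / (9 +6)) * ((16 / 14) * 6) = 272 / 525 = 0.52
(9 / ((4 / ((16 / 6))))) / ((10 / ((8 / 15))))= 8 / 25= 0.32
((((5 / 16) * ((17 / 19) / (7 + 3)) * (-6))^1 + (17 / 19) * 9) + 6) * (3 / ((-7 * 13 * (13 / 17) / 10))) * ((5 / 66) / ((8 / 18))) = -2306475 / 2260544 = -1.02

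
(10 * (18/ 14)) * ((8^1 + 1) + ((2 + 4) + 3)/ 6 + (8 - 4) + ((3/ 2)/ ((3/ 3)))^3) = 6435/ 28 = 229.82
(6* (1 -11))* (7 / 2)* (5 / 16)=-525 / 8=-65.62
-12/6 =-2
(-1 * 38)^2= 1444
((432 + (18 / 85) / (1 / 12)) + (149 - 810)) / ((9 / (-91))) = 1751659 / 765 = 2289.75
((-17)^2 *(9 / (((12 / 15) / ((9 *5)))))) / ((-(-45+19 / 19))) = 585225 / 176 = 3325.14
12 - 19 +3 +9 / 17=-59 / 17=-3.47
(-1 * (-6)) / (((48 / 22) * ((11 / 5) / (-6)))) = -15 / 2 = -7.50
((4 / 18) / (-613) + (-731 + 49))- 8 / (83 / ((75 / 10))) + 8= -674.72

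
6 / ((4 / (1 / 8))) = 3 / 16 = 0.19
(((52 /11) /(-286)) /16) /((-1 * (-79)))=-1 /76472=-0.00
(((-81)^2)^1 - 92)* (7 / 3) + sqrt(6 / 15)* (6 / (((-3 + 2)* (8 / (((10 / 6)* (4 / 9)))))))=45283 / 3 - sqrt(10) / 9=15093.98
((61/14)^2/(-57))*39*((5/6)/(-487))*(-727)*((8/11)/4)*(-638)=5099239795/2720382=1874.46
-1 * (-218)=218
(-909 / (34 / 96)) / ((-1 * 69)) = 37.20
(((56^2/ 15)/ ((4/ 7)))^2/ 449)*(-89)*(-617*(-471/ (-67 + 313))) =-129829394855552/ 4142025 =-31344425.70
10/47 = 0.21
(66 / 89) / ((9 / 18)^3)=528 / 89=5.93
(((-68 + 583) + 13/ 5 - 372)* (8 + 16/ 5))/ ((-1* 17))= -40768/ 425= -95.92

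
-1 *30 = -30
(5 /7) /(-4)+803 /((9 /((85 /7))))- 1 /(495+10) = 137852123 /127260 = 1083.23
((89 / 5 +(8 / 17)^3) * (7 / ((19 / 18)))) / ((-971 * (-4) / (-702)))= -9725673321 / 453199685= -21.46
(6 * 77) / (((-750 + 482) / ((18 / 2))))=-2079 / 134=-15.51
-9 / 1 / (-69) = 3 / 23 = 0.13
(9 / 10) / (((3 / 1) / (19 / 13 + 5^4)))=12216 / 65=187.94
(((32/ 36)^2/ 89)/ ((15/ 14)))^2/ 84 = 28672/ 35079534675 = 0.00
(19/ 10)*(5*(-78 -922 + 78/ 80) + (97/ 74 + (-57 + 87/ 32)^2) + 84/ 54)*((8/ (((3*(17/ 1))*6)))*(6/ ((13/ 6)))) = -13254456601/ 47099520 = -281.41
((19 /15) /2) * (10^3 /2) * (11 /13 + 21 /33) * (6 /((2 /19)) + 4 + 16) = 1409800 /39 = 36148.72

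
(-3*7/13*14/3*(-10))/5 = 196/13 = 15.08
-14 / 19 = -0.74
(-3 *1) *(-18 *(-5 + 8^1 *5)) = 1890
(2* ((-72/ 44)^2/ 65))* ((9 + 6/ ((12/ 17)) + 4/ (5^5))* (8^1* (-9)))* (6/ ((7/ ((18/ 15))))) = -91860718464/ 860234375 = -106.79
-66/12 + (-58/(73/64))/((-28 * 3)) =-15007/3066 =-4.89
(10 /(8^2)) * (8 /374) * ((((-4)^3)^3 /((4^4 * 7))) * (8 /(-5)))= 1024 /1309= 0.78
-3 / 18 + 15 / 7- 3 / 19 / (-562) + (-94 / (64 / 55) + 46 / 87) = -78.28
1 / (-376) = -1 / 376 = -0.00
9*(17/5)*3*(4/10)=918/25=36.72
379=379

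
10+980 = 990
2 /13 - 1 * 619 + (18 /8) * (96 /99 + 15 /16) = -5624407 /9152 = -614.55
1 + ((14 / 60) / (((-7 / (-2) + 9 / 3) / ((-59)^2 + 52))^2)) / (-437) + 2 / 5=-173198333 / 1107795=-156.35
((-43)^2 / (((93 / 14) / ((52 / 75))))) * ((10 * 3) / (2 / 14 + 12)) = 476.79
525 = 525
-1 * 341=-341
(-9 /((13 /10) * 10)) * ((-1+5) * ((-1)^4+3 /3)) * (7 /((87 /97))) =-16296 /377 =-43.23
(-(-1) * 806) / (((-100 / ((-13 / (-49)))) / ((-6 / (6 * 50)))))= 5239 / 122500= 0.04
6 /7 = 0.86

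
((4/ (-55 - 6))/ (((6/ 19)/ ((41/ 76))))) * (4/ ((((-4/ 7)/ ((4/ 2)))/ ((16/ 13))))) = 4592/ 2379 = 1.93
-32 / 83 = -0.39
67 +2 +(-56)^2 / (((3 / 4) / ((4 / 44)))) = 14821 / 33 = 449.12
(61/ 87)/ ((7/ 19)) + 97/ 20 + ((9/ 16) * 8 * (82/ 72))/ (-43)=6948913/ 1047480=6.63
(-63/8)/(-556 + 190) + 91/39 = 6895/2928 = 2.35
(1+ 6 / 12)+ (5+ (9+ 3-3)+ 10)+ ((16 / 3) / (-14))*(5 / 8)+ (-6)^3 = -8011 / 42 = -190.74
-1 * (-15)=15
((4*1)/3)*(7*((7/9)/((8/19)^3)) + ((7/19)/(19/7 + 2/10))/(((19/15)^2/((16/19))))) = 745272534587/7656619392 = 97.34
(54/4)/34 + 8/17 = 59/68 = 0.87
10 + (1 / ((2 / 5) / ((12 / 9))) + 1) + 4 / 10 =221 / 15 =14.73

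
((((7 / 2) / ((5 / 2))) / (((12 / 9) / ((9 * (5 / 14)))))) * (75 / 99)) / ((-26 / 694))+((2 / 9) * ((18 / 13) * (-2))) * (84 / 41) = -3260211 / 46904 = -69.51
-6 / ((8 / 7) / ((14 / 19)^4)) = -201684 / 130321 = -1.55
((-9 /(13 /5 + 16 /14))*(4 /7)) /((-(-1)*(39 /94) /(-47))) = 265080 /1703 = 155.65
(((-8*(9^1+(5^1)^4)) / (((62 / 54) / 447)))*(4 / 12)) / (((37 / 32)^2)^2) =-21395832569856 / 58098991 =-368265.13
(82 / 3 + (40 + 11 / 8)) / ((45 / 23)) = 37927 / 1080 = 35.12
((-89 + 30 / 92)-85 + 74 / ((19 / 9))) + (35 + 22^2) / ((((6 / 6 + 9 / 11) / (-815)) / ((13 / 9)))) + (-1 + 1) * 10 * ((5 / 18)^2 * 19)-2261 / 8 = -3528785449 / 10488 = -336459.33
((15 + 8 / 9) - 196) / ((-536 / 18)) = 1621 / 268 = 6.05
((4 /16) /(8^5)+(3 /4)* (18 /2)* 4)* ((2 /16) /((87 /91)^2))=29306003545 /7936671744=3.69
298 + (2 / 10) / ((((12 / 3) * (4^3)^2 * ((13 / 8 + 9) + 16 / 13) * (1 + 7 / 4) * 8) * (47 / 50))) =389044998209 / 1305520128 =298.00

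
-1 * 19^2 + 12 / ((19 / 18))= -6643 / 19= -349.63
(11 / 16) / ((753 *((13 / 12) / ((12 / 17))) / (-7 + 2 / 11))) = -225 / 55471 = -0.00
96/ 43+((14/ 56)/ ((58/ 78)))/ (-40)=443763/ 199520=2.22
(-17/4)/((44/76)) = -323/44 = -7.34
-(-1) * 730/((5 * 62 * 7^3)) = 0.01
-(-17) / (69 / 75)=425 / 23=18.48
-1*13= -13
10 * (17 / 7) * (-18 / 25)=-17.49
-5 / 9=-0.56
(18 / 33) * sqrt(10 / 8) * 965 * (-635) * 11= -1838325 * sqrt(5)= -4110619.66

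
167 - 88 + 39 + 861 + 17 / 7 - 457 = 3671 / 7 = 524.43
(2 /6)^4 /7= 1 /567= 0.00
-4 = -4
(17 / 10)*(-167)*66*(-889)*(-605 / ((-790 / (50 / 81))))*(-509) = -8549348006045 / 2133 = -4008133148.64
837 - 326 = 511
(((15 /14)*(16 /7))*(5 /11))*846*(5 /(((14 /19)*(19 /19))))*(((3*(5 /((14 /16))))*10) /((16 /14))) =3616650000 /3773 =958560.83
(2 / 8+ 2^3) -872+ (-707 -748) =-9275 / 4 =-2318.75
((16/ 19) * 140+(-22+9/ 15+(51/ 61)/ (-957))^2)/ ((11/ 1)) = 103579971848876/ 1978460258225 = 52.35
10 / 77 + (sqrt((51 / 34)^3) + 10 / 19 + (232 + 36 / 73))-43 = 3*sqrt(6) / 4 + 20307759 / 106799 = 191.99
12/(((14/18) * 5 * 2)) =54/35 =1.54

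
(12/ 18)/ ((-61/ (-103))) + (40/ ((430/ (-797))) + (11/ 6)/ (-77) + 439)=365.96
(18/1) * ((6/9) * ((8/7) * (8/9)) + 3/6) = 445/21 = 21.19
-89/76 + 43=3179/76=41.83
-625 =-625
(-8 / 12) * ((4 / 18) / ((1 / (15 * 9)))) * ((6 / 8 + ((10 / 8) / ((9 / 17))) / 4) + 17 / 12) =-1985 / 36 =-55.14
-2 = -2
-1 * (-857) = 857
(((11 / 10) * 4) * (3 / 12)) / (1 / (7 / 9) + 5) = 7 / 40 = 0.18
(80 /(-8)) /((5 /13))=-26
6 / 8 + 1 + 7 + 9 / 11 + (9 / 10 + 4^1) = 3183 / 220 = 14.47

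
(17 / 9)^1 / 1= 1.89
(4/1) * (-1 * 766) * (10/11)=-30640/11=-2785.45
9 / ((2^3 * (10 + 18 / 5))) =45 / 544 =0.08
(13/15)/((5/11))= 143/75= 1.91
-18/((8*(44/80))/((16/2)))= -360/11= -32.73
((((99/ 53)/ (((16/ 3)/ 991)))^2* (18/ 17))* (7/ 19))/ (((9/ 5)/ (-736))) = -69735848257845/ 3629228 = -19215063.99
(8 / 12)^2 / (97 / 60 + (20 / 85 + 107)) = 1360 / 333087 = 0.00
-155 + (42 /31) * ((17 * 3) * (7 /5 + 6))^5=1004867479093829069 /96875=10372825590645.98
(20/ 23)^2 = 400/ 529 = 0.76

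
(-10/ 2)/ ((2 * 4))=-5/ 8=-0.62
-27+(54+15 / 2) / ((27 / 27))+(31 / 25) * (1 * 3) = 1911 / 50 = 38.22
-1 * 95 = -95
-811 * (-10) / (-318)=-4055 / 159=-25.50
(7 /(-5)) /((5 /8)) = -56 /25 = -2.24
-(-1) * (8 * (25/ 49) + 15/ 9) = 5.75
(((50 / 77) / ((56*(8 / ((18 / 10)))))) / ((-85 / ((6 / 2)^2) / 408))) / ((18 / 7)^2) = -0.02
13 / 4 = 3.25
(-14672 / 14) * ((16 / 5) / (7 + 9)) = -1048 / 5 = -209.60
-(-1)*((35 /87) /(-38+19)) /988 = -35 /1633164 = -0.00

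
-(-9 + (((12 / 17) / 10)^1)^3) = 5526909 / 614125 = 9.00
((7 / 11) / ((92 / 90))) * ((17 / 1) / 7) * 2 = 765 / 253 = 3.02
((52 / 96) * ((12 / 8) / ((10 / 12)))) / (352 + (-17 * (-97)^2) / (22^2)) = 4719 / 104150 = 0.05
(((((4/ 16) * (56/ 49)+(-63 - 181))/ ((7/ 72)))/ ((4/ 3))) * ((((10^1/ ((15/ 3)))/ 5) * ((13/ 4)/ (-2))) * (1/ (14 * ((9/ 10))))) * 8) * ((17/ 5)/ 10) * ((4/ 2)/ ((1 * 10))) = 2262156/ 42875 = 52.76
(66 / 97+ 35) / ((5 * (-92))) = -3461 / 44620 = -0.08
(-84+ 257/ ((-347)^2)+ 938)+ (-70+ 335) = 134737928/ 120409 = 1119.00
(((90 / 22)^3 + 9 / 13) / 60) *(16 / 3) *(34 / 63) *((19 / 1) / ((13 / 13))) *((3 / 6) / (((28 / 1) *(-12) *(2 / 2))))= -10736197 / 114459345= -0.09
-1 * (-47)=47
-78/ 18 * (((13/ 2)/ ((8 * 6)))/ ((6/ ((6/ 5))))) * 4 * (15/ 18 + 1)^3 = -2.89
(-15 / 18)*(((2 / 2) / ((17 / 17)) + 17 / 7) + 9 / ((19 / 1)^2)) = -14545 / 5054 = -2.88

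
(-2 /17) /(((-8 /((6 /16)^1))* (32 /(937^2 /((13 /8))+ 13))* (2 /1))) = 21071763 /452608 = 46.56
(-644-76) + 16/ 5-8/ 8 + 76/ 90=-716.96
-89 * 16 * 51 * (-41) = 2977584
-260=-260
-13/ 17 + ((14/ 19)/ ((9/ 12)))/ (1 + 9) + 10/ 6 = 4846/ 4845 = 1.00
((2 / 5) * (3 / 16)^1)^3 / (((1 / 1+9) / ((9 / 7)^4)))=177147 / 1536640000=0.00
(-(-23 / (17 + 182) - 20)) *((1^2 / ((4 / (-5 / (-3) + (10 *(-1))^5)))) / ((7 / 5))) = -6004399925 / 16716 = -359200.76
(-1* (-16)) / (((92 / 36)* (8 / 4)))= 3.13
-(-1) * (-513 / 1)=-513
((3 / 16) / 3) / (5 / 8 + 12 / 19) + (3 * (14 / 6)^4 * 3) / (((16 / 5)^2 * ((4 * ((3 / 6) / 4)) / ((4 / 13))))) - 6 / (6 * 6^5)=155253389 / 9653904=16.08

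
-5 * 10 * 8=-400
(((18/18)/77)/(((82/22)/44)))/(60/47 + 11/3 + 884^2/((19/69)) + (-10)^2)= 117876/2182080104729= 0.00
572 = 572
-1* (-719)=719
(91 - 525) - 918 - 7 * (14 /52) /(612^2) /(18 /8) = -29623434097 /21910824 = -1352.00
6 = 6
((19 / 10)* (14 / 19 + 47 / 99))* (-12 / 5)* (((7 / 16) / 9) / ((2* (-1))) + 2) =-1296751 / 118800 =-10.92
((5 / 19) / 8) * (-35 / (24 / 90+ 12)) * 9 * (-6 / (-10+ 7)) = -23625 / 13984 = -1.69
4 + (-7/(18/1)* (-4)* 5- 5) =61/9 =6.78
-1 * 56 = -56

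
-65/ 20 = -3.25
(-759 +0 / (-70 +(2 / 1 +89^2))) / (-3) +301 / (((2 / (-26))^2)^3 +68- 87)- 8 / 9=2407564629 / 10189930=236.27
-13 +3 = -10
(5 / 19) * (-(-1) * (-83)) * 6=-2490 / 19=-131.05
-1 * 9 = -9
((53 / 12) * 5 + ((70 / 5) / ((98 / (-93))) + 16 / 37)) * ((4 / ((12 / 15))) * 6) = 143435 / 518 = 276.90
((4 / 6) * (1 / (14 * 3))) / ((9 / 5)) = 5 / 567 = 0.01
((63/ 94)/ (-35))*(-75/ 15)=9/ 94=0.10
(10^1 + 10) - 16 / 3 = 44 / 3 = 14.67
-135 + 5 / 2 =-132.50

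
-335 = -335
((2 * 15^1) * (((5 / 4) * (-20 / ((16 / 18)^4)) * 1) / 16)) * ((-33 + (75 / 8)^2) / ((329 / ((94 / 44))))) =-8643297375 / 322961408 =-26.76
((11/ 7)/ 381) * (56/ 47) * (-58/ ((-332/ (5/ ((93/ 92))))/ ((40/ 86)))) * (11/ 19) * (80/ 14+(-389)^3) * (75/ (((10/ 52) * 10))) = -691705678547540800/ 263501272209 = -2625056.31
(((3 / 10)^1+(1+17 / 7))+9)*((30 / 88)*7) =243 / 8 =30.38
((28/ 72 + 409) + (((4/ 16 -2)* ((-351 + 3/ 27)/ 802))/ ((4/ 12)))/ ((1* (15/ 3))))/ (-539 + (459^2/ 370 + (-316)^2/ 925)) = 5472827065/ 1847569806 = 2.96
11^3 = 1331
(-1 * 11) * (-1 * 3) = 33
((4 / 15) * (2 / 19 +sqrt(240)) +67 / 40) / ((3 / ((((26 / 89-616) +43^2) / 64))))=37.48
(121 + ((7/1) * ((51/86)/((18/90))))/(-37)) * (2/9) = 383237/14319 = 26.76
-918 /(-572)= 459 /286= 1.60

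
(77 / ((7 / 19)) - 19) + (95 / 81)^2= 1255615 / 6561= 191.38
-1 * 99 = -99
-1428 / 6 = -238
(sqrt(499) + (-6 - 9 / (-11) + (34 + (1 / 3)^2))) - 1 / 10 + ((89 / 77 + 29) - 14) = sqrt(499) + 311747 / 6930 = 67.32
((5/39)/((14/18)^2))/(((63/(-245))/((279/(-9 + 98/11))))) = 230175/91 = 2529.40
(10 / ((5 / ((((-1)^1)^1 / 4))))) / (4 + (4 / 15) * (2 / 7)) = -0.12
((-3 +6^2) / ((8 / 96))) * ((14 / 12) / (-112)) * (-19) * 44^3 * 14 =93468144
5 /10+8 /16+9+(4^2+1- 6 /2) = 24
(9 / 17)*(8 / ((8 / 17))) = 9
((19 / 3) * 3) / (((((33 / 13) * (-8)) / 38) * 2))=-4693 / 264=-17.78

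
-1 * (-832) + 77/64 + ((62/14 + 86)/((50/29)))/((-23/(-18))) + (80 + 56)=260240357/257600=1010.25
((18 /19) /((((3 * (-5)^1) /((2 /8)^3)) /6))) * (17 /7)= -153 /10640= -0.01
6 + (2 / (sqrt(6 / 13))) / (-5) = 6 -sqrt(78) / 15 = 5.41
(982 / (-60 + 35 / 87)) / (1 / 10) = -170868 / 1037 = -164.77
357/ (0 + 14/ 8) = 204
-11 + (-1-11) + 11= -12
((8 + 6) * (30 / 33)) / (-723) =-140 / 7953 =-0.02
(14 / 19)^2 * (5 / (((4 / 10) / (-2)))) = -4900 / 361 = -13.57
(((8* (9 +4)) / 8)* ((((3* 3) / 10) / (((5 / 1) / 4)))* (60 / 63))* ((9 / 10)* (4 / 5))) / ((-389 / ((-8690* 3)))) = 29281824 / 68075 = 430.14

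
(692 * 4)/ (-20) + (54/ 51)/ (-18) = -11769/ 85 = -138.46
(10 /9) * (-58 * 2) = -1160 /9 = -128.89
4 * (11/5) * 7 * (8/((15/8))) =19712/75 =262.83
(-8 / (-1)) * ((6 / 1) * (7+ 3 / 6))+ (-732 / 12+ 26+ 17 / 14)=4567 / 14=326.21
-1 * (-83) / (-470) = -83 / 470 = -0.18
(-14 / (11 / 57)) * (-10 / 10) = 798 / 11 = 72.55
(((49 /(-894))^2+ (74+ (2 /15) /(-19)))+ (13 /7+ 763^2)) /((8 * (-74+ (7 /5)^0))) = -309458446544777 /310391292960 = -996.99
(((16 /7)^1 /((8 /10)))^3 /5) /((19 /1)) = 1600 /6517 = 0.25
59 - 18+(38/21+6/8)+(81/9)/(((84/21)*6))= 7381/168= 43.93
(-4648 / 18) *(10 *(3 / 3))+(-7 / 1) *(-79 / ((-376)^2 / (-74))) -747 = -2118208693 / 636192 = -3329.51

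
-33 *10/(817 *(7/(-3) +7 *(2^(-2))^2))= 15840/74347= 0.21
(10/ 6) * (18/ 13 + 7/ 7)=155/ 39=3.97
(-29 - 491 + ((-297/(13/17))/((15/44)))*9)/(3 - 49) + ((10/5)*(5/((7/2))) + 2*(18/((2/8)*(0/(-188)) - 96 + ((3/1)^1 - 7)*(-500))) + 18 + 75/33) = 2014506089/7827820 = 257.35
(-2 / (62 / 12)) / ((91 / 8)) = -96 / 2821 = -0.03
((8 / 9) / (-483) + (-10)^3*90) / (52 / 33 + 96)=-1075882522 / 1166445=-922.36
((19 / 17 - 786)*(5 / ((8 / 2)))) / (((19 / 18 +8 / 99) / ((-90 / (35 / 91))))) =17172441 / 85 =202028.72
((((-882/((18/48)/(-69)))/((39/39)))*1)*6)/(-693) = -15456/11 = -1405.09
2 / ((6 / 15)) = 5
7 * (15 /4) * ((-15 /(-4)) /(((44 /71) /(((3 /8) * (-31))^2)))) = 967174425 /45056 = 21466.05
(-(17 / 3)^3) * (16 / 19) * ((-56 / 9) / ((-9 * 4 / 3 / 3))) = -1100512 / 4617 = -238.36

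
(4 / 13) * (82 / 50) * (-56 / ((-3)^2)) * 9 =-9184 / 325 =-28.26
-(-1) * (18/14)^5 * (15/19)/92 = 885735/29378636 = 0.03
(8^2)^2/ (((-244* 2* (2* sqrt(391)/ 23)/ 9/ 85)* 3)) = -3840* sqrt(391)/ 61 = -1244.77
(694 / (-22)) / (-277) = 347 / 3047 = 0.11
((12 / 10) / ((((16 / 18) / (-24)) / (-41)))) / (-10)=-3321 / 25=-132.84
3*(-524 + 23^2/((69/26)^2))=-4040/3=-1346.67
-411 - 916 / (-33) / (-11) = -150109 / 363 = -413.52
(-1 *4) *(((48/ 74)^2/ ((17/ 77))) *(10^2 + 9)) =-19337472/ 23273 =-830.90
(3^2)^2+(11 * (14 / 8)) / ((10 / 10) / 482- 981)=76581685 / 945682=80.98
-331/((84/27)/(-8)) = 5958/7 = 851.14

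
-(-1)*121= 121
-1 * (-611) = 611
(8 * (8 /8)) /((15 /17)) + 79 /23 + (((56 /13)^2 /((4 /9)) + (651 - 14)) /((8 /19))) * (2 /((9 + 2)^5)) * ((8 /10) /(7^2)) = 117392659798 /9390078555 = 12.50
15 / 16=0.94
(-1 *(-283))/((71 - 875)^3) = -283/519718464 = -0.00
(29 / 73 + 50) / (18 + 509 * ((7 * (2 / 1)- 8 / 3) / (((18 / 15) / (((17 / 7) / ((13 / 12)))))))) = 1004367 / 215126182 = 0.00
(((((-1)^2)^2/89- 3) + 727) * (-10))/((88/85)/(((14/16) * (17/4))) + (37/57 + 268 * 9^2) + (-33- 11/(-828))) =-102538069716600/306985447074203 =-0.33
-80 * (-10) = 800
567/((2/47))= 13324.50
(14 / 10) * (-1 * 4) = -28 / 5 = -5.60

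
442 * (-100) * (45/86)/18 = -55250/43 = -1284.88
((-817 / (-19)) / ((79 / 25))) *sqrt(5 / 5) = 13.61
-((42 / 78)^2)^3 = -117649 / 4826809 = -0.02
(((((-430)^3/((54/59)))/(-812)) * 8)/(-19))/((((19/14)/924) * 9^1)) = -2889602408000/847989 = -3407594.21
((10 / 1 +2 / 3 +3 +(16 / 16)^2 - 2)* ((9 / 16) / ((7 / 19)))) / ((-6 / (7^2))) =-2527 / 16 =-157.94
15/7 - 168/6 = -181/7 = -25.86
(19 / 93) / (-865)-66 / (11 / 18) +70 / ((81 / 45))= -16678987 / 241335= -69.11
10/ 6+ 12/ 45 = 29/ 15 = 1.93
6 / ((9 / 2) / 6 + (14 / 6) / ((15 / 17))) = 1080 / 611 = 1.77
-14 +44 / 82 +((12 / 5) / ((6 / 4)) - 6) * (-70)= 12076 / 41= 294.54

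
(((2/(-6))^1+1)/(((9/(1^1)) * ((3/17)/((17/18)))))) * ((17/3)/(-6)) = -4913/13122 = -0.37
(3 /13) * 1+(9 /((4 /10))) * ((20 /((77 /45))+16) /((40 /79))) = 4927443 /4004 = 1230.63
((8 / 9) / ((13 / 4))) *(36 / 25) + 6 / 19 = 4382 / 6175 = 0.71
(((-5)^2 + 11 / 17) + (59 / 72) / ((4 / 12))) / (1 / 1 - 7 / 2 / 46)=263741 / 8670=30.42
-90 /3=-30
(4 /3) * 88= 352 /3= 117.33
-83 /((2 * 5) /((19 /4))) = -1577 /40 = -39.42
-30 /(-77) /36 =5 /462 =0.01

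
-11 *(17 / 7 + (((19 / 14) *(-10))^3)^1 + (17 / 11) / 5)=47103979 / 1715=27465.88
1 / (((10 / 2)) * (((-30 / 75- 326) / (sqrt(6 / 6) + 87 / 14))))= -101 / 22848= -0.00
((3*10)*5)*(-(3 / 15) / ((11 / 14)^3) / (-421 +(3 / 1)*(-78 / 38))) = 391020 / 2700599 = 0.14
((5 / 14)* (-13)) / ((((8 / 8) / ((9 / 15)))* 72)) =-13 / 336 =-0.04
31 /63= 0.49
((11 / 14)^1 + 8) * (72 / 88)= 1107 / 154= 7.19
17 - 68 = -51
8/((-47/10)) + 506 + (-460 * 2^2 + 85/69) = -4327687/3243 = -1334.47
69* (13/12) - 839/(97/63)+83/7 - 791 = -3393127/2716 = -1249.31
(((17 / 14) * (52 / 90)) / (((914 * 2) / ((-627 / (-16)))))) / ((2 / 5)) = 46189 / 1228416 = 0.04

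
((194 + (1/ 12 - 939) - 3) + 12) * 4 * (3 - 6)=8831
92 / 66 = 1.39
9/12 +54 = 219/4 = 54.75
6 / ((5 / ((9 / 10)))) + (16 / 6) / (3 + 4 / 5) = 2539 / 1425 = 1.78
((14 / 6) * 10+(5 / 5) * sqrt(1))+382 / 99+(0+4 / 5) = 14351 / 495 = 28.99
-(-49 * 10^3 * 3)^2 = -21609000000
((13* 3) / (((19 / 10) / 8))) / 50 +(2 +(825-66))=72607 / 95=764.28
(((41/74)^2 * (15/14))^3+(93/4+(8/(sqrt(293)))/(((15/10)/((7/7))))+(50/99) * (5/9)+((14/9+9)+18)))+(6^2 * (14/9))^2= 16 * sqrt(293)/879+1279932372019814538629/401469104657263104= 3188.43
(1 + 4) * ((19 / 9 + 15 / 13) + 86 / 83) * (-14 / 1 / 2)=-1461880 / 9711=-150.54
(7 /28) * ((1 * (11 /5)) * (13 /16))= 143 /320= 0.45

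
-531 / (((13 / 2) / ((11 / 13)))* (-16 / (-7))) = -40887 / 1352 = -30.24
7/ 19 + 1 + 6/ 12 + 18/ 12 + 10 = 254/ 19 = 13.37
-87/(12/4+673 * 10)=-87/6733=-0.01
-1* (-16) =16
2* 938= 1876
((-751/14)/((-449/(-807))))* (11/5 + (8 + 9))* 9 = -261816624/15715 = -16660.30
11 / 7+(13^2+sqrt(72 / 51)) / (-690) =6407 / 4830 - sqrt(102) / 5865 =1.32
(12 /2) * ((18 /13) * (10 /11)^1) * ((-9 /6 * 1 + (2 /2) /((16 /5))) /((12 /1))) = -855 /1144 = -0.75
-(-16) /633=16 /633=0.03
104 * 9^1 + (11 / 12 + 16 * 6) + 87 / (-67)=829421 / 804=1031.62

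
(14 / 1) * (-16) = -224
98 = 98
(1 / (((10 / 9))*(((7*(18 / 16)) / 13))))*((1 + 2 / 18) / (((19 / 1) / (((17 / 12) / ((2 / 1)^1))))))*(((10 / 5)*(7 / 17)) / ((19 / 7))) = 182 / 9747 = 0.02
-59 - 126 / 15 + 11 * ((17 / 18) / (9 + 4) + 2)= -44.60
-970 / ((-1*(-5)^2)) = 194 / 5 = 38.80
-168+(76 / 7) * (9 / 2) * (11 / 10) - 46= -5609 / 35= -160.26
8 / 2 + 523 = 527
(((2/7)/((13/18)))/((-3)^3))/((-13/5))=20/3549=0.01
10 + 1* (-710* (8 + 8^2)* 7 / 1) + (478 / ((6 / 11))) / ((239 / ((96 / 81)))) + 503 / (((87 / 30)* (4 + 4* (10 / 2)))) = -3362061943 / 9396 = -357818.43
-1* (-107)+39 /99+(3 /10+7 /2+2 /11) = 18377 /165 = 111.38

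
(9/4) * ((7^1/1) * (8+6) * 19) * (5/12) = 13965/8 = 1745.62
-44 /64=-11 /16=-0.69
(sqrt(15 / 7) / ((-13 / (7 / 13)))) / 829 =-sqrt(105) / 140101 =-0.00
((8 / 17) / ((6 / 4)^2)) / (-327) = -32 / 50031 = -0.00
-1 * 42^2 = -1764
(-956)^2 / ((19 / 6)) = 5483616 / 19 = 288611.37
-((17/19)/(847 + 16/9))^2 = -23409/21065909881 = -0.00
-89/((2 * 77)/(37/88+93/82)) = -499201/555632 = -0.90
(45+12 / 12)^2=2116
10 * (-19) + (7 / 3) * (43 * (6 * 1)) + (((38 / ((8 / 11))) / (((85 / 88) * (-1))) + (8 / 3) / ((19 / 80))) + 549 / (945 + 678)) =968440249 / 2621145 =369.47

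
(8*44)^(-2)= 1 / 123904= 0.00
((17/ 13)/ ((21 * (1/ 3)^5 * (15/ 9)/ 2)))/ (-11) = -8262/ 5005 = -1.65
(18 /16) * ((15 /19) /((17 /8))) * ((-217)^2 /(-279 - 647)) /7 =-908145 /299098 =-3.04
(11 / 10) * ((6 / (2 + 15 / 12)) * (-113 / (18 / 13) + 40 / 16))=-31328 / 195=-160.66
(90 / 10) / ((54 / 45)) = 15 / 2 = 7.50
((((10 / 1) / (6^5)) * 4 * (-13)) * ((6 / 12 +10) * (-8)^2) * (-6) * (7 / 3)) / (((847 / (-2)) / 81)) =-14560 / 121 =-120.33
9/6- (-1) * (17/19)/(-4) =1.28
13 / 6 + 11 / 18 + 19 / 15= 182 / 45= 4.04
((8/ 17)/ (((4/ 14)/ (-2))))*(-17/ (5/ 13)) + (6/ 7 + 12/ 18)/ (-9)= 137432/ 945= 145.43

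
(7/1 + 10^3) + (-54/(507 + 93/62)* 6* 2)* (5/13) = 1006.51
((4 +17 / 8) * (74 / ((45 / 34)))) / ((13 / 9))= 30821 / 130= 237.08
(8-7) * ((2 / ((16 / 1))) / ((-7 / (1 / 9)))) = -1 / 504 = -0.00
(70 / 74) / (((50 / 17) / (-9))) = -1071 / 370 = -2.89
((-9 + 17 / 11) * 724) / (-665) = 59368 / 7315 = 8.12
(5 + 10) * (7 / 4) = 105 / 4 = 26.25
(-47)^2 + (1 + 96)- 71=2235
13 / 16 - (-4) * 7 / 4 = 125 / 16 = 7.81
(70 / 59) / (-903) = -10 / 7611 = -0.00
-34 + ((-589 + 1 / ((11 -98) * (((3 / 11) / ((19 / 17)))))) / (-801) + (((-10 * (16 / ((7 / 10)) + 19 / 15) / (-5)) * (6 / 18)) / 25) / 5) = -515227967062 / 15548911875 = -33.14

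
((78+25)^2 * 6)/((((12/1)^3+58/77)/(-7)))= -17154753/66557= -257.75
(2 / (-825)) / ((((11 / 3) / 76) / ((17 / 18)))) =-1292 / 27225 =-0.05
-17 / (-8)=17 / 8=2.12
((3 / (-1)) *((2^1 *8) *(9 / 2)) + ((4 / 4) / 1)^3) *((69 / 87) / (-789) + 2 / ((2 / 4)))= -19672715 / 22881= -859.78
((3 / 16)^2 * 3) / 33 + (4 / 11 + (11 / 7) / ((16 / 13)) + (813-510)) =6005135 / 19712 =304.64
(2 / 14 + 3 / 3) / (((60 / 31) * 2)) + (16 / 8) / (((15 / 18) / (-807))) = -203333 / 105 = -1936.50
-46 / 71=-0.65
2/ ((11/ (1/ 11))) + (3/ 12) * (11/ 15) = 1451/ 7260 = 0.20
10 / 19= 0.53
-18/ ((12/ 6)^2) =-9/ 2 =-4.50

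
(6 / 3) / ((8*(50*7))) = 0.00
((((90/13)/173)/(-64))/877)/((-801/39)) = 0.00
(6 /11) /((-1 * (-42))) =1 /77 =0.01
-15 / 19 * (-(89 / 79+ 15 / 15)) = 2520 / 1501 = 1.68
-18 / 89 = -0.20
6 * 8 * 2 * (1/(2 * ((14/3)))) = 72/7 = 10.29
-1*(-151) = 151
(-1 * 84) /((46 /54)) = -2268 /23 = -98.61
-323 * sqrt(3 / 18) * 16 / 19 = -136 * sqrt(6) / 3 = -111.04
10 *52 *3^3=14040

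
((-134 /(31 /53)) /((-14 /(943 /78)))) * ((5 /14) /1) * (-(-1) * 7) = 16742965 /33852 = 494.59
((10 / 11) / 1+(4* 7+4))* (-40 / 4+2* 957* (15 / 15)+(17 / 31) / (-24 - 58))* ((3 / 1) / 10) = 2628093393 / 139810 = 18797.61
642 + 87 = 729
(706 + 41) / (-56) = -747 / 56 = -13.34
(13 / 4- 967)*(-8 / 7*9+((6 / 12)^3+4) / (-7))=335385 / 32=10480.78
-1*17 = -17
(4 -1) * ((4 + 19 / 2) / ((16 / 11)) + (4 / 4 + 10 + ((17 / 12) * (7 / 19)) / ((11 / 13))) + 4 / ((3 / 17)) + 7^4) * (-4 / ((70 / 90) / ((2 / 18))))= -4190.68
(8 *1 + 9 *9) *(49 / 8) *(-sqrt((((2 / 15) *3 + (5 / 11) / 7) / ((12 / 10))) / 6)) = -623 *sqrt(13783) / 528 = -138.52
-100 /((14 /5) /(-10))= 2500 /7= 357.14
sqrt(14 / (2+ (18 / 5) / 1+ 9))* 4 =4* sqrt(5110) / 73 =3.92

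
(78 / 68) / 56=39 / 1904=0.02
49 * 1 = 49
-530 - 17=-547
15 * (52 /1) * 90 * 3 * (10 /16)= 131625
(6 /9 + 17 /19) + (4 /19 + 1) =2.77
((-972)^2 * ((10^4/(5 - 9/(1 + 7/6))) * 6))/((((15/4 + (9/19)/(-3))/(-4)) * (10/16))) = -9190858752000/77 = -119361801974.03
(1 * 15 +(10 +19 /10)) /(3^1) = 269 /30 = 8.97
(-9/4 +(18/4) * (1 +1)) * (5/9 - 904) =-24393/4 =-6098.25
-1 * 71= -71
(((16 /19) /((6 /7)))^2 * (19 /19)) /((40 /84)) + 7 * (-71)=-2680279 /5415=-494.97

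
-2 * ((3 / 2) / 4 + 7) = -59 / 4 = -14.75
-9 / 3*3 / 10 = -9 / 10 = -0.90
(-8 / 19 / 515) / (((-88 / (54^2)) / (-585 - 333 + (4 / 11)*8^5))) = 352760184 / 1183985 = 297.94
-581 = -581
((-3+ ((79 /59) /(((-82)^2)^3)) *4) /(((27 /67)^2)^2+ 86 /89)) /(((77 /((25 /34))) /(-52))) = 1568191022948606565598505 /1044976849411013565269608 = 1.50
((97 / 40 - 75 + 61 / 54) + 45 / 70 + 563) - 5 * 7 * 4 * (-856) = 120332.20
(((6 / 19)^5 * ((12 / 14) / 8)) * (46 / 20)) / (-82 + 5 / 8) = -178848 / 18805971905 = -0.00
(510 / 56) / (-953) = -255 / 26684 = -0.01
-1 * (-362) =362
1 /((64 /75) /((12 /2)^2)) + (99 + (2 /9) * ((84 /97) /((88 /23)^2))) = 79549055 /563376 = 141.20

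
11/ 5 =2.20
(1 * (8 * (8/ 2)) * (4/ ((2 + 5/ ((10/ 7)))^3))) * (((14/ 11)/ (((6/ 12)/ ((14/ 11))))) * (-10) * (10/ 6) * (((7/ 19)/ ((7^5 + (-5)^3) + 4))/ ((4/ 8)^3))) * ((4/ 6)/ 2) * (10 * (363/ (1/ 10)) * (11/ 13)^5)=-6799851520000/ 176568757443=-38.51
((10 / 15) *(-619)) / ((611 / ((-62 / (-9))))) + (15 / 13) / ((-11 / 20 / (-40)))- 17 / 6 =27739055 / 362934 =76.43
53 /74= 0.72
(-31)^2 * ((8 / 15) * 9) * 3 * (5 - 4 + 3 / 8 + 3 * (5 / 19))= 2845521 / 95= 29952.85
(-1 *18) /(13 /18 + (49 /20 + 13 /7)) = -22680 /6337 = -3.58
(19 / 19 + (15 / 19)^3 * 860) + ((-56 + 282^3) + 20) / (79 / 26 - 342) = -567661472803 / 8635481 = -65735.94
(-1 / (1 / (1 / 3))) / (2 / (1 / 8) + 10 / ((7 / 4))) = -7 / 456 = -0.02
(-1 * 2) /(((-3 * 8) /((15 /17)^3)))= 1125 /19652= 0.06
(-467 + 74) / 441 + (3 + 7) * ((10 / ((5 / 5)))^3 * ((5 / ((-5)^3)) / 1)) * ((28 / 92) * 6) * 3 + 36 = -7290097 / 3381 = -2156.20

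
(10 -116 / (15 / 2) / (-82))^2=39262756 / 378225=103.81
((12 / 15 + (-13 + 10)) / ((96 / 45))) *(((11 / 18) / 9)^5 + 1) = -1227349880713 / 1190155742208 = -1.03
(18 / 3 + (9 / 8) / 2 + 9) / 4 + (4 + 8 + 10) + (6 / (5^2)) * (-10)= 7517 / 320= 23.49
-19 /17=-1.12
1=1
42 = 42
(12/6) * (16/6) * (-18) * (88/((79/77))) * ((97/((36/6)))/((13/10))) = -105163520/1027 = -102398.75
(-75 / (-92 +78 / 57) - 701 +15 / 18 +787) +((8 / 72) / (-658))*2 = 87.66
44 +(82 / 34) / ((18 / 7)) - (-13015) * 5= 19926701 / 306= 65119.94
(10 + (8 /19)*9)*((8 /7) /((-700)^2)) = 131 /4073125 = 0.00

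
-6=-6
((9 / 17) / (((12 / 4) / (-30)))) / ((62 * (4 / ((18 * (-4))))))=810 / 527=1.54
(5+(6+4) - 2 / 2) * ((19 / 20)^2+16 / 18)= 45143 / 1800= 25.08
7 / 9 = 0.78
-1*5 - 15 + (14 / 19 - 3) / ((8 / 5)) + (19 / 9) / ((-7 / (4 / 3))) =-626747 / 28728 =-21.82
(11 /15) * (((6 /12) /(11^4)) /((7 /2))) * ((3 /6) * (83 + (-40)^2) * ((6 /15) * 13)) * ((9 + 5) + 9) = 15249 /21175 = 0.72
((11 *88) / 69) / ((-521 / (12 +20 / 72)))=-0.33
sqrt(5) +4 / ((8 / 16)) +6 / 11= sqrt(5) +94 / 11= 10.78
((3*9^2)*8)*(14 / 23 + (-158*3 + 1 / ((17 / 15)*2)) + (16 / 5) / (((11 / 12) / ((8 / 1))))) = -18604500876 / 21505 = -865124.43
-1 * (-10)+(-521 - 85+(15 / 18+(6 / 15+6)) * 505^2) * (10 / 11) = 5029325 / 3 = 1676441.67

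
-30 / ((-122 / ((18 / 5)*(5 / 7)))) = 270 / 427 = 0.63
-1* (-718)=718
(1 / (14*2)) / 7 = 1 / 196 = 0.01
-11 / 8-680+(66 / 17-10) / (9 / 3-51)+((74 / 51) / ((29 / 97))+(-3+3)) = -2667699 / 3944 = -676.39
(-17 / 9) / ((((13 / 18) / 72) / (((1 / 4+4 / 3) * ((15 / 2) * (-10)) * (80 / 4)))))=5814000 / 13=447230.77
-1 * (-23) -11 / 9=196 / 9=21.78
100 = 100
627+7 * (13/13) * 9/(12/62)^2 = 9235/4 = 2308.75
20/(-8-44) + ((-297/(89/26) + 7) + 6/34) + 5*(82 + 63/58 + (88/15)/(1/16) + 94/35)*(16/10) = 81281762539/59892105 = 1357.14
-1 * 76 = -76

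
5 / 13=0.38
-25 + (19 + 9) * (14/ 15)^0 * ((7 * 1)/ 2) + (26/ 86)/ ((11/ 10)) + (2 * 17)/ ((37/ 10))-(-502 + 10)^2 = -241981.54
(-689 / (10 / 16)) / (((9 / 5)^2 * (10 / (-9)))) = 2756 / 9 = 306.22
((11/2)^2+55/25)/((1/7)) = 4543/20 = 227.15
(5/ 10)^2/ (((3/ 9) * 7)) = 3/ 28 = 0.11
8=8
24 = 24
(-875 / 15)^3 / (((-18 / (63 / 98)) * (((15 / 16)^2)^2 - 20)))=-2508800000 / 6804513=-368.70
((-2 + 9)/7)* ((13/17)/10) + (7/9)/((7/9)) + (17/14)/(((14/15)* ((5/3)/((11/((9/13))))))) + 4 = 291209/16660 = 17.48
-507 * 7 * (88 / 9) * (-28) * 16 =46638592 / 3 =15546197.33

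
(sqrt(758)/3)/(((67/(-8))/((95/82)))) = -380*sqrt(758)/8241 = -1.27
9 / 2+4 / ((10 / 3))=57 / 10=5.70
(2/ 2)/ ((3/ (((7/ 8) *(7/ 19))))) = 49/ 456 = 0.11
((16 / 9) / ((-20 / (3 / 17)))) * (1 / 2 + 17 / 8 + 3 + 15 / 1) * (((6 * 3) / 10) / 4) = -99 / 680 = -0.15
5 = 5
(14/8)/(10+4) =1/8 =0.12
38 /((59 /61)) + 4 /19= 44278 /1121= 39.50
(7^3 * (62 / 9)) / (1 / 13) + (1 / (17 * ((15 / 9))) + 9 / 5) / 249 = 1950411658 / 63495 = 30717.56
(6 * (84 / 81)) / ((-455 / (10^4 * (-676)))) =832000 / 9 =92444.44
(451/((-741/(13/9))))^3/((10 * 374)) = -8339441/45901936980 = -0.00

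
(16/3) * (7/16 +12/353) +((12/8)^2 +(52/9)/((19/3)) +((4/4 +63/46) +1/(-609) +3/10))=5226370663/626299660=8.34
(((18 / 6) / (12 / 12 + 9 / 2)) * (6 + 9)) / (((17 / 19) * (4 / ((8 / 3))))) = 1140 / 187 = 6.10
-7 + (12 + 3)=8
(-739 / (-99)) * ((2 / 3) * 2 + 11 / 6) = 14041 / 594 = 23.64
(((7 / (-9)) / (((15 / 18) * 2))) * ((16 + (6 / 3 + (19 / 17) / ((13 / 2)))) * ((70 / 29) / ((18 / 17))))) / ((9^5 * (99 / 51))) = -3345328 / 19834972443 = -0.00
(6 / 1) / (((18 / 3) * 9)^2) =1 / 486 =0.00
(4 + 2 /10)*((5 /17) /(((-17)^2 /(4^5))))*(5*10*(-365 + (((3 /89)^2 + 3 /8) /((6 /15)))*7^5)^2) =16080690698443947345000 /308252630033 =52167245731.93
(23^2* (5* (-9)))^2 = 566678025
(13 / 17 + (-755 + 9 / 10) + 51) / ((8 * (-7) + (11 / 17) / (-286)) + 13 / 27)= 41908347 / 3312925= 12.65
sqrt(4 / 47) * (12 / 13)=24 * sqrt(47) / 611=0.27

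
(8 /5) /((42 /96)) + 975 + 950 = 1928.66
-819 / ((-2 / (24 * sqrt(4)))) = 19656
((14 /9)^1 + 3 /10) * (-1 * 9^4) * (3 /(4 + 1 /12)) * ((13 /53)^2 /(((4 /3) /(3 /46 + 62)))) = -317198099439 /12662972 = -25049.26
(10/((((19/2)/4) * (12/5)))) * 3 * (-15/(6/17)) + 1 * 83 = -2673/19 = -140.68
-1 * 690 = -690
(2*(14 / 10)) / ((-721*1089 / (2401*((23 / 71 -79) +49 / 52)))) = 689070193 / 1035301410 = 0.67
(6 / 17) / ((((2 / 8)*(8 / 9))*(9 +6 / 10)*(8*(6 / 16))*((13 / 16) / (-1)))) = -15 / 221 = -0.07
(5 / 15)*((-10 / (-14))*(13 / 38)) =65 / 798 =0.08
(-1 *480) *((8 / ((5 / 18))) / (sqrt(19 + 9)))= -2612.49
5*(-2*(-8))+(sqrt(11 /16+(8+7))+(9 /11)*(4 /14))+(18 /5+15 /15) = sqrt(251) /4+32661 /385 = 88.79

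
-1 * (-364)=364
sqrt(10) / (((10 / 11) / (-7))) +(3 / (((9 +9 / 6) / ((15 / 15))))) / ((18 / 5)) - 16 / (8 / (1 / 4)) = -77*sqrt(10) / 10 - 53 / 126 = -24.77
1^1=1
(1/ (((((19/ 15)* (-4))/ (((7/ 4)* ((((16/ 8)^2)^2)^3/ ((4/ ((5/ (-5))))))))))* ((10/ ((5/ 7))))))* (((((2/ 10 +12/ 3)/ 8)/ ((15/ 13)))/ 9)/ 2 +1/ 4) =1982/ 285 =6.95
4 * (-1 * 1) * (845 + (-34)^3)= 153836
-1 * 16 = -16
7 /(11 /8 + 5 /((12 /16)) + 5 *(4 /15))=56 /75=0.75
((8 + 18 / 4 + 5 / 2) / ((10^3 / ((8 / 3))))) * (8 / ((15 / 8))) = 64 / 375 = 0.17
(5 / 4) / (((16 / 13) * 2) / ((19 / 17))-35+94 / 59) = -0.04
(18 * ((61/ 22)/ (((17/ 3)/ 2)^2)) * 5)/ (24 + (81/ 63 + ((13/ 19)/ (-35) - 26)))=-269325/ 6358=-42.36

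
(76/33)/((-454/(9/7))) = -0.01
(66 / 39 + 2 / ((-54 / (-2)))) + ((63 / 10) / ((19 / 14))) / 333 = 2196499 / 1233765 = 1.78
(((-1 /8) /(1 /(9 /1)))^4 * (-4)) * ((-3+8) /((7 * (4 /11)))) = -360855 /28672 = -12.59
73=73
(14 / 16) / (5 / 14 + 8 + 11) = 49 / 1084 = 0.05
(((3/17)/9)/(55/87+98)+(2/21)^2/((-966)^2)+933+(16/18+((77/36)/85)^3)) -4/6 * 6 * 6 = 284143992009962081305817/312284201312548584000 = 909.89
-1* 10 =-10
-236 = -236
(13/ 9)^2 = 169/ 81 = 2.09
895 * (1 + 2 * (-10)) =-17005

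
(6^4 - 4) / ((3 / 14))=18088 / 3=6029.33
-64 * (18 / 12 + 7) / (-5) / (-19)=-544 / 95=-5.73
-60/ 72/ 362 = -5/ 2172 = -0.00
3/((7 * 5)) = 3/35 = 0.09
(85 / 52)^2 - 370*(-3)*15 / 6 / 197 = 8926925 / 532688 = 16.76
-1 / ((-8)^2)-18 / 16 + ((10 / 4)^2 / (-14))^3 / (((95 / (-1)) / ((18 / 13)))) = -24710407 / 21688576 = -1.14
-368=-368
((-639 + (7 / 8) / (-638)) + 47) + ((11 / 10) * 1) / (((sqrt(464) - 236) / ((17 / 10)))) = -592.01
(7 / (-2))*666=-2331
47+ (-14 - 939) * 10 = -9483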